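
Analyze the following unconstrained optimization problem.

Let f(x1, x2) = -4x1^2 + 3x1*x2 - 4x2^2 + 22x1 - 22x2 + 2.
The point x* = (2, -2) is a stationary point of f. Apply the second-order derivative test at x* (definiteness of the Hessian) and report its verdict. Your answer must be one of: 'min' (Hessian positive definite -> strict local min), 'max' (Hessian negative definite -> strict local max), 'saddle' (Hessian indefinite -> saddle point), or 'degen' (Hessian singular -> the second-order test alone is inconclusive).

Compute the Hessian H = grad^2 f:
  H = [[-8, 3], [3, -8]]
Verify stationarity: grad f(x*) = H x* + g = (0, 0).
Eigenvalues of H: -11, -5.
Both eigenvalues < 0, so H is negative definite -> x* is a strict local max.

max


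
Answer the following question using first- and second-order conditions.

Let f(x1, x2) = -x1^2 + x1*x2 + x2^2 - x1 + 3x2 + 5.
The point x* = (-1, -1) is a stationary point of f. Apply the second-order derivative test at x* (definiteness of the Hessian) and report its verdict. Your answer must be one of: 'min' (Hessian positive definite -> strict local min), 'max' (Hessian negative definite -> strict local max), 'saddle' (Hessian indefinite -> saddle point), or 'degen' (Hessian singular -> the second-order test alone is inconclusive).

Compute the Hessian H = grad^2 f:
  H = [[-2, 1], [1, 2]]
Verify stationarity: grad f(x*) = H x* + g = (0, 0).
Eigenvalues of H: -2.2361, 2.2361.
Eigenvalues have mixed signs, so H is indefinite -> x* is a saddle point.

saddle


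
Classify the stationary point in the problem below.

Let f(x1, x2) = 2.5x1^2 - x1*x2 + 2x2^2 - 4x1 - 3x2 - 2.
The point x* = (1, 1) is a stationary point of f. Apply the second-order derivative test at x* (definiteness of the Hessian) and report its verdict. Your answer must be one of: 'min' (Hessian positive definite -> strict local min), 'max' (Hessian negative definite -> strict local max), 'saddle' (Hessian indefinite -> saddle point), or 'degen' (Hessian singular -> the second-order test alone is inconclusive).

Compute the Hessian H = grad^2 f:
  H = [[5, -1], [-1, 4]]
Verify stationarity: grad f(x*) = H x* + g = (0, 0).
Eigenvalues of H: 3.382, 5.618.
Both eigenvalues > 0, so H is positive definite -> x* is a strict local min.

min


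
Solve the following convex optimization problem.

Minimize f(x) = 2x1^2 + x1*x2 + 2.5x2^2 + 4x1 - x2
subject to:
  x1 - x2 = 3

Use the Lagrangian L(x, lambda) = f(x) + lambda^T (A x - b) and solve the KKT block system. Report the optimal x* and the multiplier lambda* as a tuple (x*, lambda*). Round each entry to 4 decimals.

Form the Lagrangian:
  L(x, lambda) = (1/2) x^T Q x + c^T x + lambda^T (A x - b)
Stationarity (grad_x L = 0): Q x + c + A^T lambda = 0.
Primal feasibility: A x = b.

This gives the KKT block system:
  [ Q   A^T ] [ x     ]   [-c ]
  [ A    0  ] [ lambda ] = [ b ]

Solving the linear system:
  x*      = (1.3636, -1.6364)
  lambda* = (-7.8182)
  f(x*)   = 15.2727

x* = (1.3636, -1.6364), lambda* = (-7.8182)


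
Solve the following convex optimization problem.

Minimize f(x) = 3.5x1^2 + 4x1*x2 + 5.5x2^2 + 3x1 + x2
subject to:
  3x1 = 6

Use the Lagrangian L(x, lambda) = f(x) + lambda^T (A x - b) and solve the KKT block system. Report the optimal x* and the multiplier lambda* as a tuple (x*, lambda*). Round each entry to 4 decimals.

Form the Lagrangian:
  L(x, lambda) = (1/2) x^T Q x + c^T x + lambda^T (A x - b)
Stationarity (grad_x L = 0): Q x + c + A^T lambda = 0.
Primal feasibility: A x = b.

This gives the KKT block system:
  [ Q   A^T ] [ x     ]   [-c ]
  [ A    0  ] [ lambda ] = [ b ]

Solving the linear system:
  x*      = (2, -0.8182)
  lambda* = (-4.5758)
  f(x*)   = 16.3182

x* = (2, -0.8182), lambda* = (-4.5758)


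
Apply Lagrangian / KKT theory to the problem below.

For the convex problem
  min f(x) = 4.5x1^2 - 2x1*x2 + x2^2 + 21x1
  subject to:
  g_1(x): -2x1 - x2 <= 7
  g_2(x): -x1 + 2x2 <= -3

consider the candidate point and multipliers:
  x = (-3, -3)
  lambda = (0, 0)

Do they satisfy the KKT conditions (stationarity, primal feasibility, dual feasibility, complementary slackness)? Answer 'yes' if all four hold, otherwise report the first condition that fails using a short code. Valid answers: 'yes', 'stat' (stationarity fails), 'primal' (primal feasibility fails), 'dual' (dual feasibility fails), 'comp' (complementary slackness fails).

Gradient of f: grad f(x) = Q x + c = (0, 0)
Constraint values g_i(x) = a_i^T x - b_i:
  g_1((-3, -3)) = 2
  g_2((-3, -3)) = 0
Stationarity residual: grad f(x) + sum_i lambda_i a_i = (0, 0)
  -> stationarity OK
Primal feasibility (all g_i <= 0): FAILS
Dual feasibility (all lambda_i >= 0): OK
Complementary slackness (lambda_i * g_i(x) = 0 for all i): OK

Verdict: the first failing condition is primal_feasibility -> primal.

primal


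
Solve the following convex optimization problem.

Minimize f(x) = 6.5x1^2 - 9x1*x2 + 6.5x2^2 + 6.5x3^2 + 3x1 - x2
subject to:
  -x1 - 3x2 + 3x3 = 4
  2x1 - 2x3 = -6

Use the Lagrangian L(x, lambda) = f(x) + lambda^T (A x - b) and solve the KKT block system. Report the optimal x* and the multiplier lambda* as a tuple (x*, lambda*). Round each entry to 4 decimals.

Form the Lagrangian:
  L(x, lambda) = (1/2) x^T Q x + c^T x + lambda^T (A x - b)
Stationarity (grad_x L = 0): Q x + c + A^T lambda = 0.
Primal feasibility: A x = b.

This gives the KKT block system:
  [ Q   A^T ] [ x     ]   [-c ]
  [ A    0  ] [ lambda ] = [ b ]

Solving the linear system:
  x*      = (-2.0618, 0.2921, 0.9382)
  lambda* = (7.118, 16.7753)
  f(x*)   = 32.8511

x* = (-2.0618, 0.2921, 0.9382), lambda* = (7.118, 16.7753)


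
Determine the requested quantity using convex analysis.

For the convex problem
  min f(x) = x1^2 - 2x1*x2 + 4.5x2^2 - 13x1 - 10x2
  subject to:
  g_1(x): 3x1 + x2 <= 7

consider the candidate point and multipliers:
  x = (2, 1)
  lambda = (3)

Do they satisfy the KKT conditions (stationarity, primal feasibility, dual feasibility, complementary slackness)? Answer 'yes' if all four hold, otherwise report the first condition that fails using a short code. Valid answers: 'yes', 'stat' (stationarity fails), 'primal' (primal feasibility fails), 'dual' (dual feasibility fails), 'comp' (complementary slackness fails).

Gradient of f: grad f(x) = Q x + c = (-11, -5)
Constraint values g_i(x) = a_i^T x - b_i:
  g_1((2, 1)) = 0
Stationarity residual: grad f(x) + sum_i lambda_i a_i = (-2, -2)
  -> stationarity FAILS
Primal feasibility (all g_i <= 0): OK
Dual feasibility (all lambda_i >= 0): OK
Complementary slackness (lambda_i * g_i(x) = 0 for all i): OK

Verdict: the first failing condition is stationarity -> stat.

stat


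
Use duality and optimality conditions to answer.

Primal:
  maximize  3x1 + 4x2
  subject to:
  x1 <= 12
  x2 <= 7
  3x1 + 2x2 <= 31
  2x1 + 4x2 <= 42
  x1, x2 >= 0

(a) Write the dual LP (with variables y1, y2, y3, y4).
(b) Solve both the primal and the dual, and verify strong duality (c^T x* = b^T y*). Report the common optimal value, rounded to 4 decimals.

The standard primal-dual pair for 'max c^T x s.t. A x <= b, x >= 0' is:
  Dual:  min b^T y  s.t.  A^T y >= c,  y >= 0.

So the dual LP is:
  minimize  12y1 + 7y2 + 31y3 + 42y4
  subject to:
    y1 + 3y3 + 2y4 >= 3
    y2 + 2y3 + 4y4 >= 4
    y1, y2, y3, y4 >= 0

Solving the primal: x* = (5.6667, 7).
  primal value c^T x* = 45.
Solving the dual: y* = (0, 2, 1, 0).
  dual value b^T y* = 45.
Strong duality: c^T x* = b^T y*. Confirmed.

45


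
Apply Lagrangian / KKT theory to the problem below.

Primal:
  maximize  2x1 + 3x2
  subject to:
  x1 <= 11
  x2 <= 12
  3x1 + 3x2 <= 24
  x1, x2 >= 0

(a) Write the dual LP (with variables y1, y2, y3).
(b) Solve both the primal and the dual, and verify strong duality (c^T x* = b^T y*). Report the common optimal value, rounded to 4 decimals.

The standard primal-dual pair for 'max c^T x s.t. A x <= b, x >= 0' is:
  Dual:  min b^T y  s.t.  A^T y >= c,  y >= 0.

So the dual LP is:
  minimize  11y1 + 12y2 + 24y3
  subject to:
    y1 + 3y3 >= 2
    y2 + 3y3 >= 3
    y1, y2, y3 >= 0

Solving the primal: x* = (0, 8).
  primal value c^T x* = 24.
Solving the dual: y* = (0, 0, 1).
  dual value b^T y* = 24.
Strong duality: c^T x* = b^T y*. Confirmed.

24


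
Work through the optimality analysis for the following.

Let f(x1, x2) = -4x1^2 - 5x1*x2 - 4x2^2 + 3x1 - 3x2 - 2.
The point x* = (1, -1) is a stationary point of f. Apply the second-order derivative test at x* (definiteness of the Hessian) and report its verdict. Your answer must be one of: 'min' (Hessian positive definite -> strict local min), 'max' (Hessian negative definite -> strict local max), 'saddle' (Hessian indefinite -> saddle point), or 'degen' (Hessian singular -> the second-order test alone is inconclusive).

Compute the Hessian H = grad^2 f:
  H = [[-8, -5], [-5, -8]]
Verify stationarity: grad f(x*) = H x* + g = (0, 0).
Eigenvalues of H: -13, -3.
Both eigenvalues < 0, so H is negative definite -> x* is a strict local max.

max


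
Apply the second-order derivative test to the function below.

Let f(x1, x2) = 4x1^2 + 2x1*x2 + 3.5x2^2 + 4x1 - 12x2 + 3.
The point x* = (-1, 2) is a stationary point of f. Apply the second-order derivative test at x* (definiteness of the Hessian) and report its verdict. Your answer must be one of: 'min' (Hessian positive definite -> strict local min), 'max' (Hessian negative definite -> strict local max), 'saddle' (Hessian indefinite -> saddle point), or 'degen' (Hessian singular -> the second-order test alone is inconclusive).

Compute the Hessian H = grad^2 f:
  H = [[8, 2], [2, 7]]
Verify stationarity: grad f(x*) = H x* + g = (0, 0).
Eigenvalues of H: 5.4384, 9.5616.
Both eigenvalues > 0, so H is positive definite -> x* is a strict local min.

min


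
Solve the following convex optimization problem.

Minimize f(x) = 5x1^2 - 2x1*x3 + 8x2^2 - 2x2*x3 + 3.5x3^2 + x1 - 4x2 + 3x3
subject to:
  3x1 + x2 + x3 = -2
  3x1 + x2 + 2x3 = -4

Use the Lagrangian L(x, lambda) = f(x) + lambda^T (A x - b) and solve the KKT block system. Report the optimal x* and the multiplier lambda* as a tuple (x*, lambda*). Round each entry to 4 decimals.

Form the Lagrangian:
  L(x, lambda) = (1/2) x^T Q x + c^T x + lambda^T (A x - b)
Stationarity (grad_x L = 0): Q x + c + A^T lambda = 0.
Primal feasibility: A x = b.

This gives the KKT block system:
  [ Q   A^T ] [ x     ]   [-c ]
  [ A    0  ] [ lambda ] = [ b ]

Solving the linear system:
  x*      = (-0.0325, 0.0974, -2)
  lambda* = (-14.2468, 12.6883)
  f(x*)   = 7.9188

x* = (-0.0325, 0.0974, -2), lambda* = (-14.2468, 12.6883)


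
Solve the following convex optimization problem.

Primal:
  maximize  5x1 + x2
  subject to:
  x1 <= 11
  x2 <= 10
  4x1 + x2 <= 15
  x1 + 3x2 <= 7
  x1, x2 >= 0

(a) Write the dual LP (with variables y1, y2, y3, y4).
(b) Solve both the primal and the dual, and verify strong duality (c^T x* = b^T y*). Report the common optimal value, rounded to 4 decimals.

The standard primal-dual pair for 'max c^T x s.t. A x <= b, x >= 0' is:
  Dual:  min b^T y  s.t.  A^T y >= c,  y >= 0.

So the dual LP is:
  minimize  11y1 + 10y2 + 15y3 + 7y4
  subject to:
    y1 + 4y3 + y4 >= 5
    y2 + y3 + 3y4 >= 1
    y1, y2, y3, y4 >= 0

Solving the primal: x* = (3.75, 0).
  primal value c^T x* = 18.75.
Solving the dual: y* = (0, 0, 1.25, 0).
  dual value b^T y* = 18.75.
Strong duality: c^T x* = b^T y*. Confirmed.

18.75


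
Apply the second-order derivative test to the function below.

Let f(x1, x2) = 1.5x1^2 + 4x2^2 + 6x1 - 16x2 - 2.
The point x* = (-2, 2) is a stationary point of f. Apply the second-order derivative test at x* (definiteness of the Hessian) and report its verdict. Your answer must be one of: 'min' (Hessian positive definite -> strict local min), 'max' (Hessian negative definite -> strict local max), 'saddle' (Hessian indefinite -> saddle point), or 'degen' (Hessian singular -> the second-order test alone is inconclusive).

Compute the Hessian H = grad^2 f:
  H = [[3, 0], [0, 8]]
Verify stationarity: grad f(x*) = H x* + g = (0, 0).
Eigenvalues of H: 3, 8.
Both eigenvalues > 0, so H is positive definite -> x* is a strict local min.

min


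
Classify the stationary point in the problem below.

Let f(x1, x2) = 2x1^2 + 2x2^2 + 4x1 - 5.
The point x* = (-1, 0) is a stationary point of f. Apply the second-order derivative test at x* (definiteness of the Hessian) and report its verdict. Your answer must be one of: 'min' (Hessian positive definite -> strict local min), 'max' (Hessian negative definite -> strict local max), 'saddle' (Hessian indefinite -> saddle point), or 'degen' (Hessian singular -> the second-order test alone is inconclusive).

Compute the Hessian H = grad^2 f:
  H = [[4, 0], [0, 4]]
Verify stationarity: grad f(x*) = H x* + g = (0, 0).
Eigenvalues of H: 4, 4.
Both eigenvalues > 0, so H is positive definite -> x* is a strict local min.

min


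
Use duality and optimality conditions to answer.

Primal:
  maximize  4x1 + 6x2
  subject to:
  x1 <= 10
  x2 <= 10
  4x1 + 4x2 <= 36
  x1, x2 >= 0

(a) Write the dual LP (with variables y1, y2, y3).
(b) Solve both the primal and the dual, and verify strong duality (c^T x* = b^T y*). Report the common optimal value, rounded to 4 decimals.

The standard primal-dual pair for 'max c^T x s.t. A x <= b, x >= 0' is:
  Dual:  min b^T y  s.t.  A^T y >= c,  y >= 0.

So the dual LP is:
  minimize  10y1 + 10y2 + 36y3
  subject to:
    y1 + 4y3 >= 4
    y2 + 4y3 >= 6
    y1, y2, y3 >= 0

Solving the primal: x* = (0, 9).
  primal value c^T x* = 54.
Solving the dual: y* = (0, 0, 1.5).
  dual value b^T y* = 54.
Strong duality: c^T x* = b^T y*. Confirmed.

54


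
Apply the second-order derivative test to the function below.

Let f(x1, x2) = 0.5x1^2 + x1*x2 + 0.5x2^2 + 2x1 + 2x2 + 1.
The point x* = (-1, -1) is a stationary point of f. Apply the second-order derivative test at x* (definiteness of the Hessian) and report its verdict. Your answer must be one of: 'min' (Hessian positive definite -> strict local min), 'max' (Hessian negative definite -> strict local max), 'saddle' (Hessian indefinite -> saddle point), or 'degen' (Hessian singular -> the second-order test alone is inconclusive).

Compute the Hessian H = grad^2 f:
  H = [[1, 1], [1, 1]]
Verify stationarity: grad f(x*) = H x* + g = (0, 0).
Eigenvalues of H: 0, 2.
H has a zero eigenvalue (singular; positive semidefinite but not definite), so H is neither positive definite, negative definite, nor indefinite. The second-order test alone is inconclusive -> degen.
(Indeed, f is constant along the null direction of H through x*, so x* is not a strict local extremum.)

degen


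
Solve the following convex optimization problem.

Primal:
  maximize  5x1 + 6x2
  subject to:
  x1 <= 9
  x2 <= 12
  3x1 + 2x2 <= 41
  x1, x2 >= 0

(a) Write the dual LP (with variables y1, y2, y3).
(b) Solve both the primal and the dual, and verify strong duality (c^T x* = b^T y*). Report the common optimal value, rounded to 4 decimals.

The standard primal-dual pair for 'max c^T x s.t. A x <= b, x >= 0' is:
  Dual:  min b^T y  s.t.  A^T y >= c,  y >= 0.

So the dual LP is:
  minimize  9y1 + 12y2 + 41y3
  subject to:
    y1 + 3y3 >= 5
    y2 + 2y3 >= 6
    y1, y2, y3 >= 0

Solving the primal: x* = (5.6667, 12).
  primal value c^T x* = 100.3333.
Solving the dual: y* = (0, 2.6667, 1.6667).
  dual value b^T y* = 100.3333.
Strong duality: c^T x* = b^T y*. Confirmed.

100.3333


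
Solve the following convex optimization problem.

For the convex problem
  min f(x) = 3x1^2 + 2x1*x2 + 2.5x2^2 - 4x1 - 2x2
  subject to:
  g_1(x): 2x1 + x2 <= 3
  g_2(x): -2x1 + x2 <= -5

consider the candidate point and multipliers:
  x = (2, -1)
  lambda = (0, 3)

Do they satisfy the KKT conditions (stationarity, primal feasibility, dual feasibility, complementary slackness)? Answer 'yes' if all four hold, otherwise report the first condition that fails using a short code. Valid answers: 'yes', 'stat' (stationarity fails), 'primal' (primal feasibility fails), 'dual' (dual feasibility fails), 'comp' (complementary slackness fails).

Gradient of f: grad f(x) = Q x + c = (6, -3)
Constraint values g_i(x) = a_i^T x - b_i:
  g_1((2, -1)) = 0
  g_2((2, -1)) = 0
Stationarity residual: grad f(x) + sum_i lambda_i a_i = (0, 0)
  -> stationarity OK
Primal feasibility (all g_i <= 0): OK
Dual feasibility (all lambda_i >= 0): OK
Complementary slackness (lambda_i * g_i(x) = 0 for all i): OK

Verdict: yes, KKT holds.

yes


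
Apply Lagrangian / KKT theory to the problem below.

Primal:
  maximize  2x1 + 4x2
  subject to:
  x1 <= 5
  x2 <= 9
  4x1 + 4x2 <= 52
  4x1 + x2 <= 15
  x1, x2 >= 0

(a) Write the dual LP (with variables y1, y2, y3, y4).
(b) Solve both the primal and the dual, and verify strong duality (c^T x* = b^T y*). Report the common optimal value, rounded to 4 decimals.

The standard primal-dual pair for 'max c^T x s.t. A x <= b, x >= 0' is:
  Dual:  min b^T y  s.t.  A^T y >= c,  y >= 0.

So the dual LP is:
  minimize  5y1 + 9y2 + 52y3 + 15y4
  subject to:
    y1 + 4y3 + 4y4 >= 2
    y2 + 4y3 + y4 >= 4
    y1, y2, y3, y4 >= 0

Solving the primal: x* = (1.5, 9).
  primal value c^T x* = 39.
Solving the dual: y* = (0, 3.5, 0, 0.5).
  dual value b^T y* = 39.
Strong duality: c^T x* = b^T y*. Confirmed.

39


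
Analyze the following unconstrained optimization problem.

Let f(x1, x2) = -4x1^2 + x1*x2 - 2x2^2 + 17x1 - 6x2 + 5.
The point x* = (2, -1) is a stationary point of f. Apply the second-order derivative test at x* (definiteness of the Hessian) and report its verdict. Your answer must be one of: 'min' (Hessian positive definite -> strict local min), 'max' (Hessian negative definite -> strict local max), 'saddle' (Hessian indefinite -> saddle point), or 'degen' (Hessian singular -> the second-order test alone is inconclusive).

Compute the Hessian H = grad^2 f:
  H = [[-8, 1], [1, -4]]
Verify stationarity: grad f(x*) = H x* + g = (0, 0).
Eigenvalues of H: -8.2361, -3.7639.
Both eigenvalues < 0, so H is negative definite -> x* is a strict local max.

max


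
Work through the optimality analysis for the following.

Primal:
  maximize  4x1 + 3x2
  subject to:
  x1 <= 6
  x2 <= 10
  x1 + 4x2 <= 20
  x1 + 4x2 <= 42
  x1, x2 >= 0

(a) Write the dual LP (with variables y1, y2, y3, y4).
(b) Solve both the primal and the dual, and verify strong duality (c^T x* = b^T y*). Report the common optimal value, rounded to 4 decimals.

The standard primal-dual pair for 'max c^T x s.t. A x <= b, x >= 0' is:
  Dual:  min b^T y  s.t.  A^T y >= c,  y >= 0.

So the dual LP is:
  minimize  6y1 + 10y2 + 20y3 + 42y4
  subject to:
    y1 + y3 + y4 >= 4
    y2 + 4y3 + 4y4 >= 3
    y1, y2, y3, y4 >= 0

Solving the primal: x* = (6, 3.5).
  primal value c^T x* = 34.5.
Solving the dual: y* = (3.25, 0, 0.75, 0).
  dual value b^T y* = 34.5.
Strong duality: c^T x* = b^T y*. Confirmed.

34.5


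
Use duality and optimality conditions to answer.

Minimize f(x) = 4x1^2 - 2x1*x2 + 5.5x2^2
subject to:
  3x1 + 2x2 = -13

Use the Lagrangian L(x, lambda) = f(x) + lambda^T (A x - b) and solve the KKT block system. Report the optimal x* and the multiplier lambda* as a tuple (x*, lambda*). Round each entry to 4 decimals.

Form the Lagrangian:
  L(x, lambda) = (1/2) x^T Q x + c^T x + lambda^T (A x - b)
Stationarity (grad_x L = 0): Q x + c + A^T lambda = 0.
Primal feasibility: A x = b.

This gives the KKT block system:
  [ Q   A^T ] [ x     ]   [-c ]
  [ A    0  ] [ lambda ] = [ b ]

Solving the linear system:
  x*      = (-3.1032, -1.8452)
  lambda* = (7.0452)
  f(x*)   = 45.7935

x* = (-3.1032, -1.8452), lambda* = (7.0452)


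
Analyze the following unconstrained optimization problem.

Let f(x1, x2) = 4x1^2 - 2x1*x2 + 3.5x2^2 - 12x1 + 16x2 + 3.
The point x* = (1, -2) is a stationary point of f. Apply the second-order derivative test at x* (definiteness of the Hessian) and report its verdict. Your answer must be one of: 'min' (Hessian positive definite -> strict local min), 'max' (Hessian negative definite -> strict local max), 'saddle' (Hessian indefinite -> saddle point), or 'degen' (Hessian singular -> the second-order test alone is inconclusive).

Compute the Hessian H = grad^2 f:
  H = [[8, -2], [-2, 7]]
Verify stationarity: grad f(x*) = H x* + g = (0, 0).
Eigenvalues of H: 5.4384, 9.5616.
Both eigenvalues > 0, so H is positive definite -> x* is a strict local min.

min


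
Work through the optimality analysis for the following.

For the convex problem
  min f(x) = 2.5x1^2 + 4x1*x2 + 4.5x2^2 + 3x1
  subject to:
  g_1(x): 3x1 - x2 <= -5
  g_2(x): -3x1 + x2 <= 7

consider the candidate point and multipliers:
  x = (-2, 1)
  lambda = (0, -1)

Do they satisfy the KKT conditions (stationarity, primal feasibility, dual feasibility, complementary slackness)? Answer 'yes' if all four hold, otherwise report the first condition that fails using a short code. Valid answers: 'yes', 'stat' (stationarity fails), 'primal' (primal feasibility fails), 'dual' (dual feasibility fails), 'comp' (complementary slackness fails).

Gradient of f: grad f(x) = Q x + c = (-3, 1)
Constraint values g_i(x) = a_i^T x - b_i:
  g_1((-2, 1)) = -2
  g_2((-2, 1)) = 0
Stationarity residual: grad f(x) + sum_i lambda_i a_i = (0, 0)
  -> stationarity OK
Primal feasibility (all g_i <= 0): OK
Dual feasibility (all lambda_i >= 0): FAILS
Complementary slackness (lambda_i * g_i(x) = 0 for all i): OK

Verdict: the first failing condition is dual_feasibility -> dual.

dual


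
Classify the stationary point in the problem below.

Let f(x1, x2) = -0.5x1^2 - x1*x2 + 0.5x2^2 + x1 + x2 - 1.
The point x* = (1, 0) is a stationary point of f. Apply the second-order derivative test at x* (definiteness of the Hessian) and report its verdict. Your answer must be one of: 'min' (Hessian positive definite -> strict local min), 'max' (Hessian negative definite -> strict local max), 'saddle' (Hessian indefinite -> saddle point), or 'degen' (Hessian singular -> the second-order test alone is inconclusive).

Compute the Hessian H = grad^2 f:
  H = [[-1, -1], [-1, 1]]
Verify stationarity: grad f(x*) = H x* + g = (0, 0).
Eigenvalues of H: -1.4142, 1.4142.
Eigenvalues have mixed signs, so H is indefinite -> x* is a saddle point.

saddle


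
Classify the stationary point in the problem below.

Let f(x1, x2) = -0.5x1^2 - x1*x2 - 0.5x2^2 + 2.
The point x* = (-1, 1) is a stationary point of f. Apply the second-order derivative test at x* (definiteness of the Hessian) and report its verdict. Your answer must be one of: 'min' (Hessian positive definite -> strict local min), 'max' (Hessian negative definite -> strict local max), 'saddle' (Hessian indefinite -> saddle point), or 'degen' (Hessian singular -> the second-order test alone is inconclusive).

Compute the Hessian H = grad^2 f:
  H = [[-1, -1], [-1, -1]]
Verify stationarity: grad f(x*) = H x* + g = (0, 0).
Eigenvalues of H: -2, 0.
H has a zero eigenvalue (singular; negative semidefinite but not definite), so H is neither positive definite, negative definite, nor indefinite. The second-order test alone is inconclusive -> degen.
(Indeed, f is constant along the null direction of H through x*, so x* is not a strict local extremum.)

degen


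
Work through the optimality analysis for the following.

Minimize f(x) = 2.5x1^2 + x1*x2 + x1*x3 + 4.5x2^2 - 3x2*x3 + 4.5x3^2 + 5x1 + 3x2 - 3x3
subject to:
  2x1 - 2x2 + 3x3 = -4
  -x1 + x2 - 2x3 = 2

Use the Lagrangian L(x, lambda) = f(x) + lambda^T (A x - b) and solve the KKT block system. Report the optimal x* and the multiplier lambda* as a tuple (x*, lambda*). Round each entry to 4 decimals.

Form the Lagrangian:
  L(x, lambda) = (1/2) x^T Q x + c^T x + lambda^T (A x - b)
Stationarity (grad_x L = 0): Q x + c + A^T lambda = 0.
Primal feasibility: A x = b.

This gives the KKT block system:
  [ Q   A^T ] [ x     ]   [-c ]
  [ A    0  ] [ lambda ] = [ b ]

Solving the linear system:
  x*      = (-1.75, 0.25, 0)
  lambda* = (1.5, -0.5)
  f(x*)   = -0.5

x* = (-1.75, 0.25, 0), lambda* = (1.5, -0.5)


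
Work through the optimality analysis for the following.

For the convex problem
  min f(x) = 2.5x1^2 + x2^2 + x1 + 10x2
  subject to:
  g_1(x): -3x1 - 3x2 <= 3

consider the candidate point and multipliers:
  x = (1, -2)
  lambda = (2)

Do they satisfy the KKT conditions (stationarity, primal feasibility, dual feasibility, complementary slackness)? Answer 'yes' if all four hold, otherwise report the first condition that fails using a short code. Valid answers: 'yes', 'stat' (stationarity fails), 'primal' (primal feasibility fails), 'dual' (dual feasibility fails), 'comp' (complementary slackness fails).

Gradient of f: grad f(x) = Q x + c = (6, 6)
Constraint values g_i(x) = a_i^T x - b_i:
  g_1((1, -2)) = 0
Stationarity residual: grad f(x) + sum_i lambda_i a_i = (0, 0)
  -> stationarity OK
Primal feasibility (all g_i <= 0): OK
Dual feasibility (all lambda_i >= 0): OK
Complementary slackness (lambda_i * g_i(x) = 0 for all i): OK

Verdict: yes, KKT holds.

yes


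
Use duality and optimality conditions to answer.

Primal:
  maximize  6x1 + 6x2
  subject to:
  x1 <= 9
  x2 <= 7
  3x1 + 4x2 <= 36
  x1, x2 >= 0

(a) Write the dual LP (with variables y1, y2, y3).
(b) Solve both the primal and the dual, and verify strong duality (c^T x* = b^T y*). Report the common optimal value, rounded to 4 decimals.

The standard primal-dual pair for 'max c^T x s.t. A x <= b, x >= 0' is:
  Dual:  min b^T y  s.t.  A^T y >= c,  y >= 0.

So the dual LP is:
  minimize  9y1 + 7y2 + 36y3
  subject to:
    y1 + 3y3 >= 6
    y2 + 4y3 >= 6
    y1, y2, y3 >= 0

Solving the primal: x* = (9, 2.25).
  primal value c^T x* = 67.5.
Solving the dual: y* = (1.5, 0, 1.5).
  dual value b^T y* = 67.5.
Strong duality: c^T x* = b^T y*. Confirmed.

67.5


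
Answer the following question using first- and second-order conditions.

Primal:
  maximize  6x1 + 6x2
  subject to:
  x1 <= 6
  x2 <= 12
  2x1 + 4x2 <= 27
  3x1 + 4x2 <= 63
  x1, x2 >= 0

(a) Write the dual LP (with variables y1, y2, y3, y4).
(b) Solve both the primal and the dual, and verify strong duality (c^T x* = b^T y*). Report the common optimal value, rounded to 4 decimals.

The standard primal-dual pair for 'max c^T x s.t. A x <= b, x >= 0' is:
  Dual:  min b^T y  s.t.  A^T y >= c,  y >= 0.

So the dual LP is:
  minimize  6y1 + 12y2 + 27y3 + 63y4
  subject to:
    y1 + 2y3 + 3y4 >= 6
    y2 + 4y3 + 4y4 >= 6
    y1, y2, y3, y4 >= 0

Solving the primal: x* = (6, 3.75).
  primal value c^T x* = 58.5.
Solving the dual: y* = (3, 0, 1.5, 0).
  dual value b^T y* = 58.5.
Strong duality: c^T x* = b^T y*. Confirmed.

58.5


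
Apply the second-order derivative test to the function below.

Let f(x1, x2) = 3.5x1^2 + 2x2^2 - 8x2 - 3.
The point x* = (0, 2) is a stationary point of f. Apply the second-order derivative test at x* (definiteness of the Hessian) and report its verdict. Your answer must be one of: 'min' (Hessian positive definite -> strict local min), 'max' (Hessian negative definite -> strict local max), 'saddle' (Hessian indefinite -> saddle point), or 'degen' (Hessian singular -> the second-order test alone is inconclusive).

Compute the Hessian H = grad^2 f:
  H = [[7, 0], [0, 4]]
Verify stationarity: grad f(x*) = H x* + g = (0, 0).
Eigenvalues of H: 4, 7.
Both eigenvalues > 0, so H is positive definite -> x* is a strict local min.

min


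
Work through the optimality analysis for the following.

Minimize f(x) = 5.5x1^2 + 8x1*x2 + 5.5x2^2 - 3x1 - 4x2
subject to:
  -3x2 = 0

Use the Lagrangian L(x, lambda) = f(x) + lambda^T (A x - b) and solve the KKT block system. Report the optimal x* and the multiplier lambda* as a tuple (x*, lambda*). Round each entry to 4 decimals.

Form the Lagrangian:
  L(x, lambda) = (1/2) x^T Q x + c^T x + lambda^T (A x - b)
Stationarity (grad_x L = 0): Q x + c + A^T lambda = 0.
Primal feasibility: A x = b.

This gives the KKT block system:
  [ Q   A^T ] [ x     ]   [-c ]
  [ A    0  ] [ lambda ] = [ b ]

Solving the linear system:
  x*      = (0.2727, 0)
  lambda* = (-0.6061)
  f(x*)   = -0.4091

x* = (0.2727, 0), lambda* = (-0.6061)


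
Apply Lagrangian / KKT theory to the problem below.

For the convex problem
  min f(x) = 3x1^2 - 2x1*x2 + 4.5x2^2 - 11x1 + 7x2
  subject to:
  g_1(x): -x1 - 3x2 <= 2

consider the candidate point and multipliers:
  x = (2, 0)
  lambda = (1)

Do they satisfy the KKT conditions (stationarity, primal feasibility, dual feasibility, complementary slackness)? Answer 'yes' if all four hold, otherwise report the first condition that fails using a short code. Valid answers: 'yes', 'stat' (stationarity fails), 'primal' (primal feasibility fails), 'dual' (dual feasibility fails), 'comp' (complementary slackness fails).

Gradient of f: grad f(x) = Q x + c = (1, 3)
Constraint values g_i(x) = a_i^T x - b_i:
  g_1((2, 0)) = -4
Stationarity residual: grad f(x) + sum_i lambda_i a_i = (0, 0)
  -> stationarity OK
Primal feasibility (all g_i <= 0): OK
Dual feasibility (all lambda_i >= 0): OK
Complementary slackness (lambda_i * g_i(x) = 0 for all i): FAILS

Verdict: the first failing condition is complementary_slackness -> comp.

comp


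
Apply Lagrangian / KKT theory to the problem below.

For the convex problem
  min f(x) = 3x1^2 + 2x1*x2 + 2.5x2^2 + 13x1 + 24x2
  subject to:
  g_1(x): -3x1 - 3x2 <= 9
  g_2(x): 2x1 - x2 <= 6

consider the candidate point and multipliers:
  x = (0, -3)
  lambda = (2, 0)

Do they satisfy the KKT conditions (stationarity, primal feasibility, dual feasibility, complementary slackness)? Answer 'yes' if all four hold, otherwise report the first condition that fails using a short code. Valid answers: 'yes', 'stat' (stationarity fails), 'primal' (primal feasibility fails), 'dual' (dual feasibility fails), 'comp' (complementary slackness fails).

Gradient of f: grad f(x) = Q x + c = (7, 9)
Constraint values g_i(x) = a_i^T x - b_i:
  g_1((0, -3)) = 0
  g_2((0, -3)) = -3
Stationarity residual: grad f(x) + sum_i lambda_i a_i = (1, 3)
  -> stationarity FAILS
Primal feasibility (all g_i <= 0): OK
Dual feasibility (all lambda_i >= 0): OK
Complementary slackness (lambda_i * g_i(x) = 0 for all i): OK

Verdict: the first failing condition is stationarity -> stat.

stat


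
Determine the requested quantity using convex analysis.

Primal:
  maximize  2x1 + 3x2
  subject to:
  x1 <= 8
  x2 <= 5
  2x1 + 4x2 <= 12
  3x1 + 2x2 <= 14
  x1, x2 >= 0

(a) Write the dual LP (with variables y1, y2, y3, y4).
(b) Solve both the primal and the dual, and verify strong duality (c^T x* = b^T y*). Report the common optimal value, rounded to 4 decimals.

The standard primal-dual pair for 'max c^T x s.t. A x <= b, x >= 0' is:
  Dual:  min b^T y  s.t.  A^T y >= c,  y >= 0.

So the dual LP is:
  minimize  8y1 + 5y2 + 12y3 + 14y4
  subject to:
    y1 + 2y3 + 3y4 >= 2
    y2 + 4y3 + 2y4 >= 3
    y1, y2, y3, y4 >= 0

Solving the primal: x* = (4, 1).
  primal value c^T x* = 11.
Solving the dual: y* = (0, 0, 0.625, 0.25).
  dual value b^T y* = 11.
Strong duality: c^T x* = b^T y*. Confirmed.

11


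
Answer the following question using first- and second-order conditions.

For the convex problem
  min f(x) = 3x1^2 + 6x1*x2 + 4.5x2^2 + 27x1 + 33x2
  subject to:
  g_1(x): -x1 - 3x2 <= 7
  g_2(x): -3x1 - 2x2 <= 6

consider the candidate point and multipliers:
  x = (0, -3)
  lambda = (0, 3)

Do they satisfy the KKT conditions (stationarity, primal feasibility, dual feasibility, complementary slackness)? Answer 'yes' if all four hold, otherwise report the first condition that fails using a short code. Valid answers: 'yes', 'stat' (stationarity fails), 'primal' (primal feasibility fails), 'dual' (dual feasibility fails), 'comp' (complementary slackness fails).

Gradient of f: grad f(x) = Q x + c = (9, 6)
Constraint values g_i(x) = a_i^T x - b_i:
  g_1((0, -3)) = 2
  g_2((0, -3)) = 0
Stationarity residual: grad f(x) + sum_i lambda_i a_i = (0, 0)
  -> stationarity OK
Primal feasibility (all g_i <= 0): FAILS
Dual feasibility (all lambda_i >= 0): OK
Complementary slackness (lambda_i * g_i(x) = 0 for all i): OK

Verdict: the first failing condition is primal_feasibility -> primal.

primal


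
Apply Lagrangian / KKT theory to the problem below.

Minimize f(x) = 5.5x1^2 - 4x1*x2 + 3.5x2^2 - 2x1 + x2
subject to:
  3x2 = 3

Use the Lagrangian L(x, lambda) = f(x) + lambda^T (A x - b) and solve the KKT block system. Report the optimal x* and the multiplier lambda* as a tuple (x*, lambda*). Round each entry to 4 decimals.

Form the Lagrangian:
  L(x, lambda) = (1/2) x^T Q x + c^T x + lambda^T (A x - b)
Stationarity (grad_x L = 0): Q x + c + A^T lambda = 0.
Primal feasibility: A x = b.

This gives the KKT block system:
  [ Q   A^T ] [ x     ]   [-c ]
  [ A    0  ] [ lambda ] = [ b ]

Solving the linear system:
  x*      = (0.5455, 1)
  lambda* = (-1.9394)
  f(x*)   = 2.8636

x* = (0.5455, 1), lambda* = (-1.9394)


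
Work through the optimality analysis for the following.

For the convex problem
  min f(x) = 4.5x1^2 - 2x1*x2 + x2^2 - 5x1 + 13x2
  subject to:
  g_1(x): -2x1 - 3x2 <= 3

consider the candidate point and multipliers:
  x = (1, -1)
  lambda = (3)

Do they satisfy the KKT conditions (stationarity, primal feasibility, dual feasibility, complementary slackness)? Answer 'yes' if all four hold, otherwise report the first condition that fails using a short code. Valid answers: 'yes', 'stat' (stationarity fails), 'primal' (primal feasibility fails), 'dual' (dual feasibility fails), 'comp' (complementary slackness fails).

Gradient of f: grad f(x) = Q x + c = (6, 9)
Constraint values g_i(x) = a_i^T x - b_i:
  g_1((1, -1)) = -2
Stationarity residual: grad f(x) + sum_i lambda_i a_i = (0, 0)
  -> stationarity OK
Primal feasibility (all g_i <= 0): OK
Dual feasibility (all lambda_i >= 0): OK
Complementary slackness (lambda_i * g_i(x) = 0 for all i): FAILS

Verdict: the first failing condition is complementary_slackness -> comp.

comp


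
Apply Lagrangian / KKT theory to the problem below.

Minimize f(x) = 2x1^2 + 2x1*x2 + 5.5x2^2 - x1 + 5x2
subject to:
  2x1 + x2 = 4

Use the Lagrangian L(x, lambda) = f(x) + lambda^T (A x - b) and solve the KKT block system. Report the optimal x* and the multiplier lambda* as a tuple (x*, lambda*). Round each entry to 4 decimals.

Form the Lagrangian:
  L(x, lambda) = (1/2) x^T Q x + c^T x + lambda^T (A x - b)
Stationarity (grad_x L = 0): Q x + c + A^T lambda = 0.
Primal feasibility: A x = b.

This gives the KKT block system:
  [ Q   A^T ] [ x     ]   [-c ]
  [ A    0  ] [ lambda ] = [ b ]

Solving the linear system:
  x*      = (2.275, -0.55)
  lambda* = (-3.5)
  f(x*)   = 4.4875

x* = (2.275, -0.55), lambda* = (-3.5)


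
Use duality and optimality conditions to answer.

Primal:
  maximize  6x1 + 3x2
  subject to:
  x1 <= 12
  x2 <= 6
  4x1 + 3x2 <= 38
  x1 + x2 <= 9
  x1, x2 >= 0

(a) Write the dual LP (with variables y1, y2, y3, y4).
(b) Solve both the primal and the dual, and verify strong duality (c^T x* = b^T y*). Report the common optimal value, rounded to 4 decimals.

The standard primal-dual pair for 'max c^T x s.t. A x <= b, x >= 0' is:
  Dual:  min b^T y  s.t.  A^T y >= c,  y >= 0.

So the dual LP is:
  minimize  12y1 + 6y2 + 38y3 + 9y4
  subject to:
    y1 + 4y3 + y4 >= 6
    y2 + 3y3 + y4 >= 3
    y1, y2, y3, y4 >= 0

Solving the primal: x* = (9, 0).
  primal value c^T x* = 54.
Solving the dual: y* = (0, 0, 0, 6).
  dual value b^T y* = 54.
Strong duality: c^T x* = b^T y*. Confirmed.

54


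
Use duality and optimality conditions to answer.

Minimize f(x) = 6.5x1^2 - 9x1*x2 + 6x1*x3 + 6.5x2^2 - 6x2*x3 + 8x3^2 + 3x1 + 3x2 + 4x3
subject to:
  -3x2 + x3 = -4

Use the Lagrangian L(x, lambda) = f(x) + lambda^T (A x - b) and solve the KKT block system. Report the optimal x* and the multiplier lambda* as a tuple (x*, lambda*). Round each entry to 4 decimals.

Form the Lagrangian:
  L(x, lambda) = (1/2) x^T Q x + c^T x + lambda^T (A x - b)
Stationarity (grad_x L = 0): Q x + c + A^T lambda = 0.
Primal feasibility: A x = b.

This gives the KKT block system:
  [ Q   A^T ] [ x     ]   [-c ]
  [ A    0  ] [ lambda ] = [ b ]

Solving the linear system:
  x*      = (0.7802, 1.2064, -0.3807)
  lambda* = (4.6488)
  f(x*)   = 11.5161

x* = (0.7802, 1.2064, -0.3807), lambda* = (4.6488)


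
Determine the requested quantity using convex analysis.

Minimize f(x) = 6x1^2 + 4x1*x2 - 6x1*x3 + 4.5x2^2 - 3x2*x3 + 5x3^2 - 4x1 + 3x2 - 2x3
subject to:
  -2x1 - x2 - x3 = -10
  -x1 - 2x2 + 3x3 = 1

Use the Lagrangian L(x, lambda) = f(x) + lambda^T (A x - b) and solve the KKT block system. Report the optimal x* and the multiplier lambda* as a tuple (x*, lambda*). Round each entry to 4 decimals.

Form the Lagrangian:
  L(x, lambda) = (1/2) x^T Q x + c^T x + lambda^T (A x - b)
Stationarity (grad_x L = 0): Q x + c + A^T lambda = 0.
Primal feasibility: A x = b.

This gives the KKT block system:
  [ Q   A^T ] [ x     ]   [-c ]
  [ A    0  ] [ lambda ] = [ b ]

Solving the linear system:
  x*      = (3.2727, 1.2182, 2.2364)
  lambda* = (11.0364, 4.6545)
  f(x*)   = 45.9

x* = (3.2727, 1.2182, 2.2364), lambda* = (11.0364, 4.6545)


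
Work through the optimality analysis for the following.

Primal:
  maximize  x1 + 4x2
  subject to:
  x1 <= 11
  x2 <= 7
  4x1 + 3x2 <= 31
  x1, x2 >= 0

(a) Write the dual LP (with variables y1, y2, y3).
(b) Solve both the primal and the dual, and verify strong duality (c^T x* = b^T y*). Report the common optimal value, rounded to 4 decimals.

The standard primal-dual pair for 'max c^T x s.t. A x <= b, x >= 0' is:
  Dual:  min b^T y  s.t.  A^T y >= c,  y >= 0.

So the dual LP is:
  minimize  11y1 + 7y2 + 31y3
  subject to:
    y1 + 4y3 >= 1
    y2 + 3y3 >= 4
    y1, y2, y3 >= 0

Solving the primal: x* = (2.5, 7).
  primal value c^T x* = 30.5.
Solving the dual: y* = (0, 3.25, 0.25).
  dual value b^T y* = 30.5.
Strong duality: c^T x* = b^T y*. Confirmed.

30.5


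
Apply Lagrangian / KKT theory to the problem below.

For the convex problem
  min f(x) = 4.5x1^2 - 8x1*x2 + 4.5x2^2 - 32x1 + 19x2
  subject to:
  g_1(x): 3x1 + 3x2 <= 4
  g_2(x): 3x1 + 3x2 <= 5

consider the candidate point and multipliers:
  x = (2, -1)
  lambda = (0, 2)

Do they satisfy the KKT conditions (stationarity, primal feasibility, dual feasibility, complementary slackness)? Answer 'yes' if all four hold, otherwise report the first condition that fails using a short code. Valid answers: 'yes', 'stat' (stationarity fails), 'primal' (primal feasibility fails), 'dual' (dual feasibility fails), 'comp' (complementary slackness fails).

Gradient of f: grad f(x) = Q x + c = (-6, -6)
Constraint values g_i(x) = a_i^T x - b_i:
  g_1((2, -1)) = -1
  g_2((2, -1)) = -2
Stationarity residual: grad f(x) + sum_i lambda_i a_i = (0, 0)
  -> stationarity OK
Primal feasibility (all g_i <= 0): OK
Dual feasibility (all lambda_i >= 0): OK
Complementary slackness (lambda_i * g_i(x) = 0 for all i): FAILS

Verdict: the first failing condition is complementary_slackness -> comp.

comp


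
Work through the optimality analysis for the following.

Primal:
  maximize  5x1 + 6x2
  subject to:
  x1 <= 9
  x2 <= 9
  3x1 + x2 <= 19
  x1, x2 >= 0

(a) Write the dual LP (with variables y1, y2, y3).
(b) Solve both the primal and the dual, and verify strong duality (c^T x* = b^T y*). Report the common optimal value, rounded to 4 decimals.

The standard primal-dual pair for 'max c^T x s.t. A x <= b, x >= 0' is:
  Dual:  min b^T y  s.t.  A^T y >= c,  y >= 0.

So the dual LP is:
  minimize  9y1 + 9y2 + 19y3
  subject to:
    y1 + 3y3 >= 5
    y2 + y3 >= 6
    y1, y2, y3 >= 0

Solving the primal: x* = (3.3333, 9).
  primal value c^T x* = 70.6667.
Solving the dual: y* = (0, 4.3333, 1.6667).
  dual value b^T y* = 70.6667.
Strong duality: c^T x* = b^T y*. Confirmed.

70.6667


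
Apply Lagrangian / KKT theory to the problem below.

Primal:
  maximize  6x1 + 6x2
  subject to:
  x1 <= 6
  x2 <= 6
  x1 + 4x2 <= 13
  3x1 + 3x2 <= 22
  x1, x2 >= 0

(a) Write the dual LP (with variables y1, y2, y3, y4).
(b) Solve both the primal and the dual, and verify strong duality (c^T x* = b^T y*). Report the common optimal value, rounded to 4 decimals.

The standard primal-dual pair for 'max c^T x s.t. A x <= b, x >= 0' is:
  Dual:  min b^T y  s.t.  A^T y >= c,  y >= 0.

So the dual LP is:
  minimize  6y1 + 6y2 + 13y3 + 22y4
  subject to:
    y1 + y3 + 3y4 >= 6
    y2 + 4y3 + 3y4 >= 6
    y1, y2, y3, y4 >= 0

Solving the primal: x* = (6, 1.3333).
  primal value c^T x* = 44.
Solving the dual: y* = (0, 0, 0, 2).
  dual value b^T y* = 44.
Strong duality: c^T x* = b^T y*. Confirmed.

44
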